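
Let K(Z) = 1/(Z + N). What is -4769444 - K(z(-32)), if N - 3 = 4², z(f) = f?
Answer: -62002771/13 ≈ -4.7694e+6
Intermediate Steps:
N = 19 (N = 3 + 4² = 3 + 16 = 19)
K(Z) = 1/(19 + Z) (K(Z) = 1/(Z + 19) = 1/(19 + Z))
-4769444 - K(z(-32)) = -4769444 - 1/(19 - 32) = -4769444 - 1/(-13) = -4769444 - 1*(-1/13) = -4769444 + 1/13 = -62002771/13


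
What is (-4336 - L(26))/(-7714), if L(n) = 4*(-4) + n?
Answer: 2173/3857 ≈ 0.56339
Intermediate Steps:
L(n) = -16 + n
(-4336 - L(26))/(-7714) = (-4336 - (-16 + 26))/(-7714) = (-4336 - 1*10)*(-1/7714) = (-4336 - 10)*(-1/7714) = -4346*(-1/7714) = 2173/3857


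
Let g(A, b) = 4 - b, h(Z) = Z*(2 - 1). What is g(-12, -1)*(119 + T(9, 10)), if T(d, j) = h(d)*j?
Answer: 1045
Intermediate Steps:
h(Z) = Z (h(Z) = Z*1 = Z)
T(d, j) = d*j
g(-12, -1)*(119 + T(9, 10)) = (4 - 1*(-1))*(119 + 9*10) = (4 + 1)*(119 + 90) = 5*209 = 1045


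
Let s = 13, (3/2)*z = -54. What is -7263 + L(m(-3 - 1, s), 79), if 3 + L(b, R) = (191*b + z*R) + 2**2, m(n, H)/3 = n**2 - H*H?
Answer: -97775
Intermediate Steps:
z = -36 (z = (2/3)*(-54) = -36)
m(n, H) = -3*H**2 + 3*n**2 (m(n, H) = 3*(n**2 - H*H) = 3*(n**2 - H**2) = -3*H**2 + 3*n**2)
L(b, R) = 1 - 36*R + 191*b (L(b, R) = -3 + ((191*b - 36*R) + 2**2) = -3 + ((-36*R + 191*b) + 4) = -3 + (4 - 36*R + 191*b) = 1 - 36*R + 191*b)
-7263 + L(m(-3 - 1, s), 79) = -7263 + (1 - 36*79 + 191*(-3*13**2 + 3*(-3 - 1)**2)) = -7263 + (1 - 2844 + 191*(-3*169 + 3*(-4)**2)) = -7263 + (1 - 2844 + 191*(-507 + 3*16)) = -7263 + (1 - 2844 + 191*(-507 + 48)) = -7263 + (1 - 2844 + 191*(-459)) = -7263 + (1 - 2844 - 87669) = -7263 - 90512 = -97775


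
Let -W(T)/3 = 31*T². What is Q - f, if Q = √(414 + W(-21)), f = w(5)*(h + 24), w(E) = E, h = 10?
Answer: -170 + 3*I*√4511 ≈ -170.0 + 201.49*I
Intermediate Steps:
W(T) = -93*T²
f = 170 (f = 5*(10 + 24) = 5*34 = 170)
Q = 3*I*√4511 (Q = √(414 - 93*(-21)²) = √(414 - 93*441) = √(414 - 41013) = √(-40599) = 3*I*√4511 ≈ 201.49*I)
Q - f = 3*I*√4511 - 1*170 = 3*I*√4511 - 170 = -170 + 3*I*√4511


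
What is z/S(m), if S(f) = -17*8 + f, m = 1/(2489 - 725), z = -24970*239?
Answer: 10527252120/239903 ≈ 43881.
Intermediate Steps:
z = -5967830
m = 1/1764 ≈ 0.00056689
S(f) = -136 + f
z/S(m) = -5967830/(-136 + 1/1764) = -5967830/(-239903/1764) = -5967830*(-1764/239903) = 10527252120/239903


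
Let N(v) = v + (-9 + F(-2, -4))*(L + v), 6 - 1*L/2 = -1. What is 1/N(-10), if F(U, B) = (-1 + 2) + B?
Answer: -1/58 ≈ -0.017241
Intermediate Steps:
L = 14 (L = 12 - 2*(-1) = 12 + 2 = 14)
F(U, B) = 1 + B
N(v) = -168 - 11*v (N(v) = v + (-9 + (1 - 4))*(14 + v) = v + (-9 - 3)*(14 + v) = v - 12*(14 + v) = v + (-168 - 12*v) = -168 - 11*v)
1/N(-10) = 1/(-168 - 11*(-10)) = 1/(-168 + 110) = 1/(-58) = -1/58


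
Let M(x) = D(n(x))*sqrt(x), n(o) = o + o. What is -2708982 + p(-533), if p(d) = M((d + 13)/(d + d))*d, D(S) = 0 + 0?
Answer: -2708982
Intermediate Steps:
n(o) = 2*o
D(S) = 0
M(x) = 0 (M(x) = 0*sqrt(x) = 0)
p(d) = 0 (p(d) = 0*d = 0)
-2708982 + p(-533) = -2708982 + 0 = -2708982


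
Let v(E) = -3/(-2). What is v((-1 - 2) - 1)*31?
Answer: 93/2 ≈ 46.500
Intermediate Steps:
v(E) = 3/2 (v(E) = -3*(-½) = 3/2)
v((-1 - 2) - 1)*31 = (3/2)*31 = 93/2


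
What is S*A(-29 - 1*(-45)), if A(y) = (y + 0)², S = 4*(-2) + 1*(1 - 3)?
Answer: -2560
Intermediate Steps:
S = -10 (S = -8 + 1*(-2) = -8 - 2 = -10)
A(y) = y²
S*A(-29 - 1*(-45)) = -10*(-29 - 1*(-45))² = -10*(-29 + 45)² = -10*16² = -10*256 = -2560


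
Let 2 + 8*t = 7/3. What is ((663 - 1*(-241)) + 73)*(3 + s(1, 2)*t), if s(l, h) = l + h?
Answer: 24425/8 ≈ 3053.1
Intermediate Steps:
s(l, h) = h + l
t = 1/24 (t = -¼ + (7/3)/8 = -¼ + (7*(⅓))/8 = -¼ + (⅛)*(7/3) = -¼ + 7/24 = 1/24 ≈ 0.041667)
((663 - 1*(-241)) + 73)*(3 + s(1, 2)*t) = ((663 - 1*(-241)) + 73)*(3 + (2 + 1)*(1/24)) = ((663 + 241) + 73)*(3 + 3*(1/24)) = (904 + 73)*(3 + ⅛) = 977*(25/8) = 24425/8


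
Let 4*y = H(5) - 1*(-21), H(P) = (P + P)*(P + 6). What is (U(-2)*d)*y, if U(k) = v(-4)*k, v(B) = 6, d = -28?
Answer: 11004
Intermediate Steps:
H(P) = 2*P*(6 + P) (H(P) = (2*P)*(6 + P) = 2*P*(6 + P))
y = 131/4 (y = (2*5*(6 + 5) - 1*(-21))/4 = (2*5*11 + 21)/4 = (110 + 21)/4 = (¼)*131 = 131/4 ≈ 32.750)
U(k) = 6*k
(U(-2)*d)*y = ((6*(-2))*(-28))*(131/4) = -12*(-28)*(131/4) = 336*(131/4) = 11004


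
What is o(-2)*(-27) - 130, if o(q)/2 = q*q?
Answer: -346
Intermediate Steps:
o(q) = 2*q² (o(q) = 2*(q*q) = 2*q²)
o(-2)*(-27) - 130 = (2*(-2)²)*(-27) - 130 = (2*4)*(-27) - 130 = 8*(-27) - 130 = -216 - 130 = -346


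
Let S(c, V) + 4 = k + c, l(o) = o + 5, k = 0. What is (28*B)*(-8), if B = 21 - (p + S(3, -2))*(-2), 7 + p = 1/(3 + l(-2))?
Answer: -3584/3 ≈ -1194.7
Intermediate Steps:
l(o) = 5 + o
S(c, V) = -4 + c (S(c, V) = -4 + (0 + c) = -4 + c)
p = -41/6 (p = -7 + 1/(3 + (5 - 2)) = -7 + 1/(3 + 3) = -7 + 1/6 = -7 + ⅙ = -41/6 ≈ -6.8333)
B = 16/3 (B = 21 - (-41/6 + (-4 + 3))*(-2) = 21 - (-41/6 - 1)*(-2) = 21 - (-47)*(-2)/6 = 21 - 1*47/3 = 21 - 47/3 = 16/3 ≈ 5.3333)
(28*B)*(-8) = (28*(16/3))*(-8) = (448/3)*(-8) = -3584/3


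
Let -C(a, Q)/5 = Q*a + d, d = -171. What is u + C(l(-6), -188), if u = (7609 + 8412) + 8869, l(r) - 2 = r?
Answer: 21985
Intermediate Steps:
l(r) = 2 + r
C(a, Q) = 855 - 5*Q*a (C(a, Q) = -5*(Q*a - 171) = -5*(-171 + Q*a) = 855 - 5*Q*a)
u = 24890 (u = 16021 + 8869 = 24890)
u + C(l(-6), -188) = 24890 + (855 - 5*(-188)*(2 - 6)) = 24890 + (855 - 5*(-188)*(-4)) = 24890 + (855 - 3760) = 24890 - 2905 = 21985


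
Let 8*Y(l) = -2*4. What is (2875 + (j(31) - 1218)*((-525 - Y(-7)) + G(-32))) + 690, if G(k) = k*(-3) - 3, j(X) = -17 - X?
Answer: 549211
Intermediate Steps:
Y(l) = -1 (Y(l) = (-2*4)/8 = (⅛)*(-8) = -1)
G(k) = -3 - 3*k (G(k) = -3*k - 3 = -3 - 3*k)
(2875 + (j(31) - 1218)*((-525 - Y(-7)) + G(-32))) + 690 = (2875 + ((-17 - 1*31) - 1218)*((-525 - 1*(-1)) + (-3 - 3*(-32)))) + 690 = (2875 + ((-17 - 31) - 1218)*((-525 + 1) + (-3 + 96))) + 690 = (2875 + (-48 - 1218)*(-524 + 93)) + 690 = (2875 - 1266*(-431)) + 690 = (2875 + 545646) + 690 = 548521 + 690 = 549211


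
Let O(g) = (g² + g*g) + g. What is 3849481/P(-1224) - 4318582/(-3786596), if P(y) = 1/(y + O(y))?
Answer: 21820215078337010843/1893298 ≈ 1.1525e+13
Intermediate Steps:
O(g) = g + 2*g² (O(g) = (g² + g²) + g = 2*g² + g = g + 2*g²)
P(y) = 1/(y + y*(1 + 2*y))
3849481/P(-1224) - 4318582/(-3786596) = 3849481/(((½)/(-1224*(1 - 1224)))) - 4318582/(-3786596) = 3849481/(((½)*(-1/1224)/(-1223))) - 4318582*(-1/3786596) = 3849481/(((½)*(-1/1224)*(-1/1223))) + 2159291/1893298 = 3849481/(1/2993904) + 2159291/1893298 = 3849481*2993904 + 2159291/1893298 = 11524976563824 + 2159291/1893298 = 21820215078337010843/1893298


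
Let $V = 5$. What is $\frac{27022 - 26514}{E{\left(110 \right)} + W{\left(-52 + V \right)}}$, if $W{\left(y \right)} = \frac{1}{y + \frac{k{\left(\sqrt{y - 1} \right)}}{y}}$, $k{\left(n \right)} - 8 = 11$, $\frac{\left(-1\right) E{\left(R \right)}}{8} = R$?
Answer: $- \frac{1131824}{1960687} \approx -0.57726$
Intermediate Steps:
$E{\left(R \right)} = - 8 R$
$k{\left(n \right)} = 19$ ($k{\left(n \right)} = 8 + 11 = 19$)
$W{\left(y \right)} = \frac{1}{y + \frac{19}{y}}$
$\frac{27022 - 26514}{E{\left(110 \right)} + W{\left(-52 + V \right)}} = \frac{27022 - 26514}{\left(-8\right) 110 + \frac{-52 + 5}{19 + \left(-52 + 5\right)^{2}}} = \frac{508}{-880 - \frac{47}{19 + \left(-47\right)^{2}}} = \frac{508}{-880 - \frac{47}{19 + 2209}} = \frac{508}{-880 - \frac{47}{2228}} = \frac{508}{- \frac{1960687}{2228}} = 508 \left(- \frac{2228}{1960687}\right) = - \frac{1131824}{1960687}$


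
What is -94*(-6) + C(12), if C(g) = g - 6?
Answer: 570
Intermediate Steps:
C(g) = -6 + g
-94*(-6) + C(12) = -94*(-6) + (-6 + 12) = 564 + 6 = 570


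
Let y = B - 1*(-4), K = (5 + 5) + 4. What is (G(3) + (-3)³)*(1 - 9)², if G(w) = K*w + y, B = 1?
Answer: 1280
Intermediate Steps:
K = 14 (K = 10 + 4 = 14)
y = 5 (y = 1 - 1*(-4) = 1 + 4 = 5)
G(w) = 5 + 14*w (G(w) = 14*w + 5 = 5 + 14*w)
(G(3) + (-3)³)*(1 - 9)² = ((5 + 14*3) + (-3)³)*(1 - 9)² = ((5 + 42) - 27)*(-8)² = (47 - 27)*64 = 20*64 = 1280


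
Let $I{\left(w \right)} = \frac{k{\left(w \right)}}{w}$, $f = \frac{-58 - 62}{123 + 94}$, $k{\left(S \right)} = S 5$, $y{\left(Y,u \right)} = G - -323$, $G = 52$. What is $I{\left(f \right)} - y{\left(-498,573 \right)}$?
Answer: $-370$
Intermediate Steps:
$y{\left(Y,u \right)} = 375$ ($y{\left(Y,u \right)} = 52 - -323 = 52 + 323 = 375$)
$k{\left(S \right)} = 5 S$
$f = - \frac{120}{217} \approx -0.553$
$I{\left(w \right)} = 5$ ($I{\left(w \right)} = \frac{5 w}{w} = 5$)
$I{\left(f \right)} - y{\left(-498,573 \right)} = 5 - 375 = -370$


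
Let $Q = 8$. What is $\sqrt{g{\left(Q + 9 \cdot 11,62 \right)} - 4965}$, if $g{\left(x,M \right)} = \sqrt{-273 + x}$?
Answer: $\sqrt{-4965 + i \sqrt{166}} \approx 0.0914 + 70.463 i$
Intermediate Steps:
$\sqrt{g{\left(Q + 9 \cdot 11,62 \right)} - 4965} = \sqrt{\sqrt{-273 + \left(8 + 9 \cdot 11\right)} - 4965} = \sqrt{\sqrt{-273 + \left(8 + 99\right)} - 4965} = \sqrt{\sqrt{-273 + 107} - 4965} = \sqrt{\sqrt{-166} - 4965} = \sqrt{i \sqrt{166} - 4965} = \sqrt{-4965 + i \sqrt{166}}$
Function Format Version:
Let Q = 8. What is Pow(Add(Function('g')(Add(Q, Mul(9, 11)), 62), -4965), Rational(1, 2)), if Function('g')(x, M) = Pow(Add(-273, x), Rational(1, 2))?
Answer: Pow(Add(-4965, Mul(I, Pow(166, Rational(1, 2)))), Rational(1, 2)) ≈ Add(0.0914, Mul(70.463, I))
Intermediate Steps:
Pow(Add(Function('g')(Add(Q, Mul(9, 11)), 62), -4965), Rational(1, 2)) = Pow(Add(Pow(Add(-273, Add(8, Mul(9, 11))), Rational(1, 2)), -4965), Rational(1, 2)) = Pow(Add(Pow(Add(-273, Add(8, 99)), Rational(1, 2)), -4965), Rational(1, 2)) = Pow(Add(Pow(Add(-273, 107), Rational(1, 2)), -4965), Rational(1, 2)) = Pow(Add(Pow(-166, Rational(1, 2)), -4965), Rational(1, 2)) = Pow(Add(Mul(I, Pow(166, Rational(1, 2))), -4965), Rational(1, 2)) = Pow(Add(-4965, Mul(I, Pow(166, Rational(1, 2)))), Rational(1, 2))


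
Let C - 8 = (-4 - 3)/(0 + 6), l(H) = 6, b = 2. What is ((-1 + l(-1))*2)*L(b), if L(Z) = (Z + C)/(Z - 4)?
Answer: -265/6 ≈ -44.167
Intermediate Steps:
C = 41/6 (C = 8 + (-4 - 3)/(0 + 6) = 8 - 7/6 = 41/6 ≈ 6.8333)
L(Z) = (41/6 + Z)/(-4 + Z) (L(Z) = (Z + 41/6)/(Z - 4) = (41/6 + Z)/(-4 + Z))
((-1 + l(-1))*2)*L(b) = ((-1 + 6)*2)*((41/6 + 2)/(-4 + 2)) = (5*2)*((53/6)/(-2)) = 10*(-1/2*53/6) = 10*(-53/12) = -265/6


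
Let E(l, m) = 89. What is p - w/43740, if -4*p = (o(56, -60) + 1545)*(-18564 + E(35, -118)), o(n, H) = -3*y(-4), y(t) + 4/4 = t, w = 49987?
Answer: 315157585013/43740 ≈ 7.2052e+6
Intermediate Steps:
y(t) = -1 + t
o(n, H) = 15 (o(n, H) = -3*(-1 - 4) = -3*(-5) = 15)
p = 7205250 (p = -(15 + 1545)*(-18564 + 89)/4 = -390*(-18475) = -¼*(-28821000) = 7205250)
p - w/43740 = 7205250 - 49987/43740 = 315157585013/43740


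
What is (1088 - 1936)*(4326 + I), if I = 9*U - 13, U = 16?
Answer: -3779536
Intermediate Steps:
I = 131 (I = 9*16 - 13 = 144 - 13 = 131)
(1088 - 1936)*(4326 + I) = (1088 - 1936)*(4326 + 131) = -848*4457 = -3779536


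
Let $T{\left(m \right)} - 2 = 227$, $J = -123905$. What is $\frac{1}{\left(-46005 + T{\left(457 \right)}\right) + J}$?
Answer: $- \frac{1}{169681} \approx -5.8934 \cdot 10^{-6}$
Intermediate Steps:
$T{\left(m \right)} = 229$ ($T{\left(m \right)} = 2 + 227 = 229$)
$\frac{1}{\left(-46005 + T{\left(457 \right)}\right) + J} = \frac{1}{\left(-46005 + 229\right) - 123905} = \frac{1}{-45776 - 123905} = \frac{1}{-169681} = - \frac{1}{169681}$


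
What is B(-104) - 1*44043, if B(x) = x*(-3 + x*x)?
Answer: -1168595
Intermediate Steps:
B(x) = x*(-3 + x²)
B(-104) - 1*44043 = -104*(-3 + (-104)²) - 1*44043 = -104*(-3 + 10816) - 44043 = -104*10813 - 44043 = -1124552 - 44043 = -1168595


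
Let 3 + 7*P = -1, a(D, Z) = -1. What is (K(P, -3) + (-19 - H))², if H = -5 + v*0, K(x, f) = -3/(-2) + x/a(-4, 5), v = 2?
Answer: 27889/196 ≈ 142.29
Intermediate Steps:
P = -4/7 (P = -3/7 + (⅐)*(-1) = -3/7 - ⅐ = -4/7 ≈ -0.57143)
K(x, f) = 3/2 - x (K(x, f) = -3/(-2) + x/(-1) = -3*(-½) + x*(-1) = 3/2 - x)
H = -5 (H = -5 + 2*0 = -5 + 0 = -5)
(K(P, -3) + (-19 - H))² = ((3/2 - 1*(-4/7)) + (-19 - 1*(-5)))² = ((3/2 + 4/7) + (-19 + 5))² = (29/14 - 14)² = (-167/14)² = 27889/196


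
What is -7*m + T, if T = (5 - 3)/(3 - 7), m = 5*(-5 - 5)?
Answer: 699/2 ≈ 349.50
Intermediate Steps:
m = -50 (m = 5*(-10) = -50)
T = -½ (T = 2/(-4) = 2*(-¼) = -½ ≈ -0.50000)
-7*m + T = -7*(-50) - ½ = 350 - ½ = 699/2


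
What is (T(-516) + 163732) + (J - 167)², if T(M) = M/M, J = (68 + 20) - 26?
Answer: 174758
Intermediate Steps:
J = 62 (J = 88 - 26 = 62)
T(M) = 1
(T(-516) + 163732) + (J - 167)² = (1 + 163732) + (62 - 167)² = 163733 + (-105)² = 163733 + 11025 = 174758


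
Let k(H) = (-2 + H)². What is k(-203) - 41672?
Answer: 353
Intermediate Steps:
k(-203) - 41672 = (-2 - 203)² - 41672 = (-205)² - 41672 = 42025 - 41672 = 353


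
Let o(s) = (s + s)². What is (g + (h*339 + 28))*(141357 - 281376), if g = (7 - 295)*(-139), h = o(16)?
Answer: -54214796724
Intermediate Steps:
o(s) = 4*s² (o(s) = (2*s)² = 4*s²)
h = 1024 (h = 4*16² = 4*256 = 1024)
g = 40032 (g = -288*(-139) = 40032)
(g + (h*339 + 28))*(141357 - 281376) = (40032 + (1024*339 + 28))*(141357 - 281376) = (40032 + (347136 + 28))*(-140019) = (40032 + 347164)*(-140019) = 387196*(-140019) = -54214796724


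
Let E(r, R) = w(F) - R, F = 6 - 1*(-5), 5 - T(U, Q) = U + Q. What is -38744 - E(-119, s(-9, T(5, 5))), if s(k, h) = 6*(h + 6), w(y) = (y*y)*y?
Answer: -40069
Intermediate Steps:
T(U, Q) = 5 - Q - U (T(U, Q) = 5 - (U + Q) = 5 - (Q + U) = 5 + (-Q - U) = 5 - Q - U)
F = 11 (F = 6 + 5 = 11)
w(y) = y³ (w(y) = y²*y = y³)
s(k, h) = 36 + 6*h (s(k, h) = 6*(6 + h) = 36 + 6*h)
E(r, R) = 1331 - R (E(r, R) = 11³ - R = 1331 - R)
-38744 - E(-119, s(-9, T(5, 5))) = -38744 - (1331 - (36 + 6*(5 - 1*5 - 1*5))) = -38744 - (1331 - (36 + 6*(5 - 5 - 5))) = -38744 - (1331 - (36 + 6*(-5))) = -38744 - (1331 - (36 - 30)) = -38744 - (1331 - 1*6) = -38744 - (1331 - 6) = -38744 - 1*1325 = -38744 - 1325 = -40069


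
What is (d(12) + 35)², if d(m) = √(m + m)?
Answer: 1249 + 140*√6 ≈ 1591.9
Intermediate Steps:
d(m) = √2*√m (d(m) = √(2*m) = √2*√m)
(d(12) + 35)² = (√2*√12 + 35)² = (√2*(2*√3) + 35)² = (2*√6 + 35)² = (35 + 2*√6)²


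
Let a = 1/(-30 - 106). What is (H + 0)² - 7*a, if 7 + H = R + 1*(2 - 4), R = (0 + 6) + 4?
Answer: 143/136 ≈ 1.0515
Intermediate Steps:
R = 10 (R = 6 + 4 = 10)
a = -1/136 (a = 1/(-136) = -1/136 ≈ -0.0073529)
H = 1 (H = -7 + (10 + 1*(2 - 4)) = -7 + (10 + 1*(-2)) = -7 + (10 - 2) = -7 + 8 = 1)
(H + 0)² - 7*a = (1 + 0)² - 7*(-1/136) = 1² + 7/136 = 1 + 7/136 = 143/136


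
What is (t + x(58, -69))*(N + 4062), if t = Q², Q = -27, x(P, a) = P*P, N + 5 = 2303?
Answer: 26031480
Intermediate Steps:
N = 2298 (N = -5 + 2303 = 2298)
x(P, a) = P²
t = 729 (t = (-27)² = 729)
(t + x(58, -69))*(N + 4062) = (729 + 58²)*(2298 + 4062) = (729 + 3364)*6360 = 4093*6360 = 26031480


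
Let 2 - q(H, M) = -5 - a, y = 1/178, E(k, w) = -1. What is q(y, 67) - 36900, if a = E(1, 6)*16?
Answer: -36909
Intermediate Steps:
a = -16 (a = -1*16 = -16)
y = 1/178 ≈ 0.0056180
q(H, M) = -9 (q(H, M) = 2 - (-5 - 1*(-16)) = 2 - (-5 + 16) = 2 - 1*11 = 2 - 11 = -9)
q(y, 67) - 36900 = -9 - 36900 = -36909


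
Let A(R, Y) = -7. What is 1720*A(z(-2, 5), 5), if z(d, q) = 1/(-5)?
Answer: -12040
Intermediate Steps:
z(d, q) = -⅕
1720*A(z(-2, 5), 5) = 1720*(-7) = -12040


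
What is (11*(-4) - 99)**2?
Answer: 20449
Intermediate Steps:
(11*(-4) - 99)**2 = (-44 - 99)**2 = (-143)**2 = 20449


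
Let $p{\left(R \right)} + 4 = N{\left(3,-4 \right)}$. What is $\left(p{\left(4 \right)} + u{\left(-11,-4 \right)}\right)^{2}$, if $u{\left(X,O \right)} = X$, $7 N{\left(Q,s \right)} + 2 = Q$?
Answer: $\frac{10816}{49} \approx 220.73$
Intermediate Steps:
$N{\left(Q,s \right)} = - \frac{2}{7} + \frac{Q}{7}$
$p{\left(R \right)} = - \frac{27}{7}$ ($p{\left(R \right)} = -4 + \left(- \frac{2}{7} + \frac{1}{7} \cdot 3\right) = -4 + \left(- \frac{2}{7} + \frac{3}{7}\right) = -4 + \frac{1}{7} = - \frac{27}{7}$)
$\left(p{\left(4 \right)} + u{\left(-11,-4 \right)}\right)^{2} = \left(- \frac{27}{7} - 11\right)^{2} = \left(- \frac{104}{7}\right)^{2} = \frac{10816}{49}$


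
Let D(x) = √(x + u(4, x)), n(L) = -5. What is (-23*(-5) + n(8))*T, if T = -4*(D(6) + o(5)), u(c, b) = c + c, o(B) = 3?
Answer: -1320 - 440*√14 ≈ -2966.3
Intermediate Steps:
u(c, b) = 2*c
D(x) = √(8 + x) (D(x) = √(x + 2*4) = √(x + 8) = √(8 + x))
T = -12 - 4*√14 (T = -4*(√(8 + 6) + 3) = -4*(√14 + 3) = -4*(3 + √14) = -12 - 4*√14 ≈ -26.967)
(-23*(-5) + n(8))*T = (-23*(-5) - 5)*(-12 - 4*√14) = (115 - 5)*(-12 - 4*√14) = 110*(-12 - 4*√14) = -1320 - 440*√14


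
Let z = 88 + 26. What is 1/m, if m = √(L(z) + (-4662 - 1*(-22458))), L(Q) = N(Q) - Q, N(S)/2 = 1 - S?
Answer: √1091/4364 ≈ 0.0075688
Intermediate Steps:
N(S) = 2 - 2*S (N(S) = 2*(1 - S) = 2 - 2*S)
z = 114
L(Q) = 2 - 3*Q (L(Q) = (2 - 2*Q) - Q = 2 - 3*Q)
m = 4*√1091 (m = √((2 - 3*114) + (-4662 - 1*(-22458))) = √((2 - 342) + (-4662 + 22458)) = √(-340 + 17796) = √17456 = 4*√1091 ≈ 132.12)
1/m = 1/(4*√1091) = √1091/4364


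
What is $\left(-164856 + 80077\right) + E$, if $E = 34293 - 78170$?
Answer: $-128656$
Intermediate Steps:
$E = -43877$ ($E = 34293 - 78170 = -43877$)
$\left(-164856 + 80077\right) + E = \left(-164856 + 80077\right) - 43877 = -84779 - 43877 = -128656$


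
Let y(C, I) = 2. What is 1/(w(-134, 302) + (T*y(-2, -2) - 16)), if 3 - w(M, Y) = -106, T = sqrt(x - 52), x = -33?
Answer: 93/8989 - 2*I*sqrt(85)/8989 ≈ 0.010346 - 0.0020513*I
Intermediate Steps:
T = I*sqrt(85) (T = sqrt(-33 - 52) = sqrt(-85) = I*sqrt(85) ≈ 9.2195*I)
w(M, Y) = 109 (w(M, Y) = 3 - 1*(-106) = 3 + 106 = 109)
1/(w(-134, 302) + (T*y(-2, -2) - 16)) = 1/(109 + ((I*sqrt(85))*2 - 16)) = 1/(109 + (2*I*sqrt(85) - 16)) = 1/(109 + (-16 + 2*I*sqrt(85))) = 1/(93 + 2*I*sqrt(85))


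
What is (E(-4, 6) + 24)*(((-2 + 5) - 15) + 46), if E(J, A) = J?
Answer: 680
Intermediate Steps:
(E(-4, 6) + 24)*(((-2 + 5) - 15) + 46) = (-4 + 24)*(((-2 + 5) - 15) + 46) = 20*((3 - 15) + 46) = 20*(-12 + 46) = 20*34 = 680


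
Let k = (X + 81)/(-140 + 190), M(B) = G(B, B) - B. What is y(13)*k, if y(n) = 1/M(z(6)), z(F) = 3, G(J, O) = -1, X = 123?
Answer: -51/50 ≈ -1.0200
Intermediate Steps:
M(B) = -1 - B
k = 102/25 (k = (123 + 81)/(-140 + 190) = 204/50 = 204*(1/50) = 102/25 ≈ 4.0800)
y(n) = -¼ (y(n) = 1/(-1 - 1*3) = 1/(-1 - 3) = 1/(-4) = -¼)
y(13)*k = -¼*102/25 = -51/50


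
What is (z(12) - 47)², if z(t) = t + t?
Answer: 529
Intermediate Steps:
z(t) = 2*t
(z(12) - 47)² = (2*12 - 47)² = (24 - 47)² = (-23)² = 529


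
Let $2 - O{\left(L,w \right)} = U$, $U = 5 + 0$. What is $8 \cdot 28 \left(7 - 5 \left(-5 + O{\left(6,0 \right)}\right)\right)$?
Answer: $10528$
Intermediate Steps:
$U = 5$
$O{\left(L,w \right)} = -3$ ($O{\left(L,w \right)} = 2 - 5 = -3$)
$8 \cdot 28 \left(7 - 5 \left(-5 + O{\left(6,0 \right)}\right)\right) = 8 \cdot 28 \left(7 - 5 \left(-5 - 3\right)\right) = 224 \left(7 - 5 \left(-8\right)\right) = 224 \left(7 - -40\right) = 224 \left(7 + 40\right) = 224 \cdot 47 = 10528$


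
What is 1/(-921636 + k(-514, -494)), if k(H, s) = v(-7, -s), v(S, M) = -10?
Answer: -1/921646 ≈ -1.0850e-6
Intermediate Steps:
k(H, s) = -10
1/(-921636 + k(-514, -494)) = 1/(-921636 - 10) = 1/(-921646) = -1/921646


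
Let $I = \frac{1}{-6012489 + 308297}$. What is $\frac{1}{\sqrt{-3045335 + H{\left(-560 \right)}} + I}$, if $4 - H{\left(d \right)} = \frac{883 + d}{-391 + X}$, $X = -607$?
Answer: $- \frac{2846391808}{49445101564365139476979} - \frac{48806709559296 i \sqrt{337017948330}}{49445101564365139476979} \approx -5.7567 \cdot 10^{-14} - 0.00057304 i$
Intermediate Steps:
$H{\left(d \right)} = \frac{4875}{998} + \frac{d}{998}$ ($H{\left(d \right)} = 4 - \frac{883 + d}{-391 - 607} = 4 - \frac{883 + d}{-998} = 4 - \left(883 + d\right) \left(- \frac{1}{998}\right) = 4 - \left(- \frac{883}{998} - \frac{d}{998}\right) = 4 + \left(\frac{883}{998} + \frac{d}{998}\right) = \frac{4875}{998} + \frac{d}{998}$)
$I = - \frac{1}{5704192}$ ($I = \frac{1}{-5704192} = - \frac{1}{5704192} \approx -1.7531 \cdot 10^{-7}$)
$\frac{1}{\sqrt{-3045335 + H{\left(-560 \right)}} + I} = \frac{1}{\sqrt{-3045335 + \left(\frac{4875}{998} + \frac{1}{998} \left(-560\right)\right)} - \frac{1}{5704192}} = \frac{1}{\sqrt{-3045335 + \left(\frac{4875}{998} - \frac{280}{499}\right)} - \frac{1}{5704192}} = \frac{1}{\sqrt{-3045335 + \frac{4315}{998}} - \frac{1}{5704192}} = \frac{1}{\sqrt{- \frac{3039240015}{998}} - \frac{1}{5704192}} = \frac{1}{\frac{3 i \sqrt{337017948330}}{998} - \frac{1}{5704192}} = \frac{1}{- \frac{1}{5704192} + \frac{3 i \sqrt{337017948330}}{998}}$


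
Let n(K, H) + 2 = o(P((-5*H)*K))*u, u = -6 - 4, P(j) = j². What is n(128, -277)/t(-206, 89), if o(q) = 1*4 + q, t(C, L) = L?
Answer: -314281984042/89 ≈ -3.5313e+9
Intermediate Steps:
u = -10
o(q) = 4 + q
n(K, H) = -42 - 250*H²*K² (n(K, H) = -2 + (4 + ((-5*H)*K)²)*(-10) = -2 + (4 + (-5*H*K)²)*(-10) = -2 + (4 + 25*H²*K²)*(-10) = -2 + (-40 - 250*H²*K²) = -42 - 250*H²*K²)
n(128, -277)/t(-206, 89) = (-42 - 250*(-277)²*128²)/89 = (-42 - 250*76729*16384)*(1/89) = (-42 - 314281984000)*(1/89) = -314281984042*1/89 = -314281984042/89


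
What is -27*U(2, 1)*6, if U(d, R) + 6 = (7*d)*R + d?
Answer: -1620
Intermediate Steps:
U(d, R) = -6 + d + 7*R*d (U(d, R) = -6 + ((7*d)*R + d) = -6 + (7*R*d + d) = -6 + (d + 7*R*d) = -6 + d + 7*R*d)
-27*U(2, 1)*6 = -27*(-6 + 2 + 7*1*2)*6 = -27*(-6 + 2 + 14)*6 = -27*10*6 = -270*6 = -1620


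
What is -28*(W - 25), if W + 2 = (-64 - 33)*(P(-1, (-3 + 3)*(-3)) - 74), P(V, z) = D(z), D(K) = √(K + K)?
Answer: -200228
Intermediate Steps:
D(K) = √2*√K (D(K) = √(2*K) = √2*√K)
P(V, z) = √2*√z
W = 7176 (W = -2 + (-64 - 33)*(√2*√((-3 + 3)*(-3)) - 74) = -2 - 97*(√2*√(0*(-3)) - 74) = -2 - 97*(√2*√0 - 74) = -2 - 97*(√2*0 - 74) = -2 - 97*(0 - 74) = -2 - 97*(-74) = -2 + 7178 = 7176)
-28*(W - 25) = -28*(7176 - 25) = -28*7151 = -200228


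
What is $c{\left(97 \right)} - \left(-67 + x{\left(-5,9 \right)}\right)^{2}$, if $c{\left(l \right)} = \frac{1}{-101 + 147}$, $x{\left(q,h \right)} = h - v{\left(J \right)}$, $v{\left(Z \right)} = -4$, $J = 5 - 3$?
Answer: $- \frac{134135}{46} \approx -2916.0$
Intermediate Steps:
$J = 2$
$x{\left(q,h \right)} = 4 + h$ ($x{\left(q,h \right)} = h - -4 = h + 4 = 4 + h$)
$c{\left(l \right)} = \frac{1}{46}$
$c{\left(97 \right)} - \left(-67 + x{\left(-5,9 \right)}\right)^{2} = \frac{1}{46} - \left(-67 + \left(4 + 9\right)\right)^{2} = \frac{1}{46} - \left(-67 + 13\right)^{2} = \frac{1}{46} - \left(-54\right)^{2} = \frac{1}{46} - 2916 = - \frac{134135}{46}$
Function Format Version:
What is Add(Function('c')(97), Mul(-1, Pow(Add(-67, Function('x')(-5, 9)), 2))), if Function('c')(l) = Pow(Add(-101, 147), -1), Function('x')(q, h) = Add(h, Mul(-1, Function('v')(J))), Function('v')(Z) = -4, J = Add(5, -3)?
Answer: Rational(-134135, 46) ≈ -2916.0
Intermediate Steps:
J = 2
Function('x')(q, h) = Add(4, h) (Function('x')(q, h) = Add(h, Mul(-1, -4)) = Add(h, 4) = Add(4, h))
Function('c')(l) = Rational(1, 46) (Function('c')(l) = Pow(46, -1) = Rational(1, 46))
Add(Function('c')(97), Mul(-1, Pow(Add(-67, Function('x')(-5, 9)), 2))) = Add(Rational(1, 46), Mul(-1, Pow(Add(-67, Add(4, 9)), 2))) = Add(Rational(1, 46), Mul(-1, Pow(Add(-67, 13), 2))) = Add(Rational(1, 46), Mul(-1, Pow(-54, 2))) = Add(Rational(1, 46), Mul(-1, 2916)) = Add(Rational(1, 46), -2916) = Rational(-134135, 46)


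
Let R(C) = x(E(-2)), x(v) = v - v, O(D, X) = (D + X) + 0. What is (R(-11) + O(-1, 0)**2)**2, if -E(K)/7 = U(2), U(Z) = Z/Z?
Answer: 1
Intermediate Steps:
U(Z) = 1
E(K) = -7 (E(K) = -7*1 = -7)
O(D, X) = D + X
x(v) = 0
R(C) = 0
(R(-11) + O(-1, 0)**2)**2 = (0 + (-1 + 0)**2)**2 = (0 + (-1)**2)**2 = (0 + 1)**2 = 1**2 = 1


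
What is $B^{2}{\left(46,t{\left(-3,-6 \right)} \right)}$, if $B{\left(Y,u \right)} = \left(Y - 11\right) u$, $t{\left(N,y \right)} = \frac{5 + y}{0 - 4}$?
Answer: $\frac{1225}{16} \approx 76.563$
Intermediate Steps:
$t{\left(N,y \right)} = - \frac{5}{4} - \frac{y}{4}$ ($t{\left(N,y \right)} = \frac{5 + y}{-4} = \left(5 + y\right) \left(- \frac{1}{4}\right) = - \frac{5}{4} - \frac{y}{4}$)
$B{\left(Y,u \right)} = u \left(-11 + Y\right)$ ($B{\left(Y,u \right)} = \left(-11 + Y\right) u = u \left(-11 + Y\right)$)
$B^{2}{\left(46,t{\left(-3,-6 \right)} \right)} = \left(\left(- \frac{5}{4} - - \frac{3}{2}\right) \left(-11 + 46\right)\right)^{2} = \left(\left(- \frac{5}{4} + \frac{3}{2}\right) 35\right)^{2} = \left(\frac{1}{4} \cdot 35\right)^{2} = \left(\frac{35}{4}\right)^{2} = \frac{1225}{16}$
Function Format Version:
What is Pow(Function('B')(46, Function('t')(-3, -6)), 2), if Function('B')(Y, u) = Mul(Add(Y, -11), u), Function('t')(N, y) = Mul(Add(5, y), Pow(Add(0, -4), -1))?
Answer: Rational(1225, 16) ≈ 76.563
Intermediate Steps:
Function('t')(N, y) = Add(Rational(-5, 4), Mul(Rational(-1, 4), y)) (Function('t')(N, y) = Mul(Add(5, y), Pow(-4, -1)) = Mul(Add(5, y), Rational(-1, 4)) = Add(Rational(-5, 4), Mul(Rational(-1, 4), y)))
Function('B')(Y, u) = Mul(u, Add(-11, Y)) (Function('B')(Y, u) = Mul(Add(-11, Y), u) = Mul(u, Add(-11, Y)))
Pow(Function('B')(46, Function('t')(-3, -6)), 2) = Pow(Mul(Add(Rational(-5, 4), Mul(Rational(-1, 4), -6)), Add(-11, 46)), 2) = Pow(Mul(Add(Rational(-5, 4), Rational(3, 2)), 35), 2) = Pow(Mul(Rational(1, 4), 35), 2) = Pow(Rational(35, 4), 2) = Rational(1225, 16)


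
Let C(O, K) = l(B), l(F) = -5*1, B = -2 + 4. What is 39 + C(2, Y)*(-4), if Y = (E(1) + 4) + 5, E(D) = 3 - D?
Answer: 59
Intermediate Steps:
Y = 11 (Y = ((3 - 1*1) + 4) + 5 = ((3 - 1) + 4) + 5 = (2 + 4) + 5 = 6 + 5 = 11)
B = 2
l(F) = -5
C(O, K) = -5
39 + C(2, Y)*(-4) = 39 - 5*(-4) = 39 + 20 = 59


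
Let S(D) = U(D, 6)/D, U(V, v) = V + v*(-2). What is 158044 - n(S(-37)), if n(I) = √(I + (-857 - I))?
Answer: 158044 - I*√857 ≈ 1.5804e+5 - 29.275*I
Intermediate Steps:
U(V, v) = V - 2*v
S(D) = (-12 + D)/D (S(D) = (D - 2*6)/D = (D - 12)/D = (-12 + D)/D)
n(I) = I*√857 (n(I) = √(-857) = I*√857)
158044 - n(S(-37)) = 158044 - I*√857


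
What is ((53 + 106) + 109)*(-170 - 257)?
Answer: -114436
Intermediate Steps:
((53 + 106) + 109)*(-170 - 257) = (159 + 109)*(-427) = 268*(-427) = -114436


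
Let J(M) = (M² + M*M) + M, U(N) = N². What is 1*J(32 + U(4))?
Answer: 4656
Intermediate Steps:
J(M) = M + 2*M² (J(M) = (M² + M²) + M = 2*M² + M = M + 2*M²)
1*J(32 + U(4)) = 1*((32 + 4²)*(1 + 2*(32 + 4²))) = 1*((32 + 16)*(1 + 2*(32 + 16))) = 1*(48*(1 + 2*48)) = 1*(48*(1 + 96)) = 1*(48*97) = 1*4656 = 4656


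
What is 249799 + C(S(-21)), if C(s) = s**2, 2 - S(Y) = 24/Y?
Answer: 12240635/49 ≈ 2.4981e+5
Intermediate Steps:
S(Y) = 2 - 24/Y
249799 + C(S(-21)) = 249799 + (2 - 24/(-21))**2 = 249799 + (2 - 24*(-1/21))**2 = 249799 + (2 + 8/7)**2 = 249799 + (22/7)**2 = 249799 + 484/49 = 12240635/49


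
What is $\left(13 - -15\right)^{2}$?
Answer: $784$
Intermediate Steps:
$\left(13 - -15\right)^{2} = \left(13 + 15\right)^{2} = 28^{2} = 784$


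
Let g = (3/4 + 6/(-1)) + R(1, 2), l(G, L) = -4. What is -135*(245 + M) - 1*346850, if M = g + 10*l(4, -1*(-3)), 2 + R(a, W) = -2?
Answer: -1493105/4 ≈ -3.7328e+5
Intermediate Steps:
R(a, W) = -4 (R(a, W) = -2 - 2 = -4)
g = -37/4 (g = (3/4 + 6/(-1)) - 4 = (3*(1/4) + 6*(-1)) - 4 = (3/4 - 6) - 4 = -21/4 - 4 = -37/4 ≈ -9.2500)
M = -197/4 (M = -37/4 + 10*(-4) = -37/4 - 40 = -197/4 ≈ -49.250)
-135*(245 + M) - 1*346850 = -135*(245 - 197/4) - 1*346850 = -135*783/4 - 346850 = -105705/4 - 346850 = -1493105/4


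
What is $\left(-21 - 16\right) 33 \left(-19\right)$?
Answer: $23199$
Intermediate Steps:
$\left(-21 - 16\right) 33 \left(-19\right) = \left(-37\right) 33 \left(-19\right) = \left(-1221\right) \left(-19\right) = 23199$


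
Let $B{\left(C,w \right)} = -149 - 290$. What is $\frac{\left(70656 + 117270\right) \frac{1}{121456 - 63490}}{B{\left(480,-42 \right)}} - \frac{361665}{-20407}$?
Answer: $\frac{1533246835388}{86549739853} \approx 17.715$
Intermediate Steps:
$B{\left(C,w \right)} = -439$ ($B{\left(C,w \right)} = -149 - 290 = -439$)
$\frac{\left(70656 + 117270\right) \frac{1}{121456 - 63490}}{B{\left(480,-42 \right)}} - \frac{361665}{-20407} = \frac{\left(70656 + 117270\right) \frac{1}{121456 - 63490}}{-439} - \frac{361665}{-20407} = \frac{187926}{57966} \left(- \frac{1}{439}\right) - - \frac{361665}{20407} = 187926 \cdot \frac{1}{57966} \left(- \frac{1}{439}\right) + \frac{361665}{20407} = \frac{31321}{9661} \left(- \frac{1}{439}\right) + \frac{361665}{20407} = - \frac{31321}{4241179} + \frac{361665}{20407} = \frac{1533246835388}{86549739853}$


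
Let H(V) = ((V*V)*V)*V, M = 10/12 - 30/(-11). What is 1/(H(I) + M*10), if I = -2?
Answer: 33/1703 ≈ 0.019378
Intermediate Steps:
M = 235/66 (M = 10*(1/12) - 30*(-1/11) = ⅚ + 30/11 = 235/66 ≈ 3.5606)
H(V) = V⁴ (H(V) = (V²*V)*V = V³*V = V⁴)
1/(H(I) + M*10) = 1/((-2)⁴ + (235/66)*10) = 1/(16 + 1175/33) = 1/(1703/33) = 33/1703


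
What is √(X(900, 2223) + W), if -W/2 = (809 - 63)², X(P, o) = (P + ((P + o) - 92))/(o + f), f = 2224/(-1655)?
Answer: I*√15047233482120847987/3676841 ≈ 1055.0*I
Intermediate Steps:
f = -2224/1655 (f = 2224*(-1/1655) = -2224/1655 ≈ -1.3438)
X(P, o) = (-92 + o + 2*P)/(-2224/1655 + o) (X(P, o) = (P + ((P + o) - 92))/(o - 2224/1655) = (P + (-92 + P + o))/(-2224/1655 + o) = (-92 + o + 2*P)/(-2224/1655 + o))
W = -1113032 (W = -2*(809 - 63)² = -2*746² = -2*556516 = -1113032)
√(X(900, 2223) + W) = √(1655*(-92 + 2223 + 2*900)/(-2224 + 1655*2223) - 1113032) = √(1655*(-92 + 2223 + 1800)/(-2224 + 3679065) - 1113032) = √(1655*3931/3676841 - 1113032) = √(1655*(1/3676841)*3931 - 1113032) = √(6505805/3676841 - 1113032) = √(-4092435186107/3676841) = I*√15047233482120847987/3676841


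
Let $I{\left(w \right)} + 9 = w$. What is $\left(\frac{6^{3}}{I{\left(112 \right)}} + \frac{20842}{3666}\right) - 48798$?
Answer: $- \frac{9211544311}{188799} \approx -48790.0$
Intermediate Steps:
$I{\left(w \right)} = -9 + w$
$\left(\frac{6^{3}}{I{\left(112 \right)}} + \frac{20842}{3666}\right) - 48798 = \left(\frac{6^{3}}{-9 + 112} + \frac{20842}{3666}\right) - 48798 = \left(\frac{216}{103} + 20842 \cdot \frac{1}{3666}\right) - 48798 = \left(216 \cdot \frac{1}{103} + \frac{10421}{1833}\right) - 48798 = \left(\frac{216}{103} + \frac{10421}{1833}\right) - 48798 = \frac{1469291}{188799} - 48798 = - \frac{9211544311}{188799}$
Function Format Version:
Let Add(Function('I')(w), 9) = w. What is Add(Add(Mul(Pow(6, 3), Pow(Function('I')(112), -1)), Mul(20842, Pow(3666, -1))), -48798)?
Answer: Rational(-9211544311, 188799) ≈ -48790.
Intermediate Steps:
Function('I')(w) = Add(-9, w)
Add(Add(Mul(Pow(6, 3), Pow(Function('I')(112), -1)), Mul(20842, Pow(3666, -1))), -48798) = Add(Add(Mul(Pow(6, 3), Pow(Add(-9, 112), -1)), Mul(20842, Pow(3666, -1))), -48798) = Add(Add(Mul(216, Pow(103, -1)), Mul(20842, Rational(1, 3666))), -48798) = Add(Add(Mul(216, Rational(1, 103)), Rational(10421, 1833)), -48798) = Add(Add(Rational(216, 103), Rational(10421, 1833)), -48798) = Add(Rational(1469291, 188799), -48798) = Rational(-9211544311, 188799)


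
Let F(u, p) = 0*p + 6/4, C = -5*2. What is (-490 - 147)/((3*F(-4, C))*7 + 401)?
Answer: -1274/865 ≈ -1.4728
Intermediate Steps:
C = -10
F(u, p) = 3/2 (F(u, p) = 0 + 6*(¼) = 0 + 3/2 = 3/2)
(-490 - 147)/((3*F(-4, C))*7 + 401) = (-490 - 147)/((3*(3/2))*7 + 401) = -637/((9/2)*7 + 401) = -637/(63/2 + 401) = -637/865/2 = -637*2/865 = -1274/865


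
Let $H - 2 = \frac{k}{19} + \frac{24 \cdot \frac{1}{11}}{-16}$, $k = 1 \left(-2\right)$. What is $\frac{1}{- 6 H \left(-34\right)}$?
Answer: $\frac{209}{74970} \approx 0.0027878$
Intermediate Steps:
$k = -2$
$H = \frac{735}{418}$ ($H = 2 + \left(- \frac{2}{19} + \frac{24 \cdot \frac{1}{11}}{-16}\right) = 2 + \left(\left(-2\right) \frac{1}{19} + 24 \cdot \frac{1}{11} \left(- \frac{1}{16}\right)\right) = 2 + \left(- \frac{2}{19} + \frac{24}{11} \left(- \frac{1}{16}\right)\right) = 2 - \frac{101}{418} = \frac{735}{418} \approx 1.7584$)
$\frac{1}{- 6 H \left(-34\right)} = \frac{1}{\left(-6\right) \frac{735}{418} \left(-34\right)} = \frac{1}{\left(- \frac{2205}{209}\right) \left(-34\right)} = \frac{1}{\frac{74970}{209}} = \frac{209}{74970}$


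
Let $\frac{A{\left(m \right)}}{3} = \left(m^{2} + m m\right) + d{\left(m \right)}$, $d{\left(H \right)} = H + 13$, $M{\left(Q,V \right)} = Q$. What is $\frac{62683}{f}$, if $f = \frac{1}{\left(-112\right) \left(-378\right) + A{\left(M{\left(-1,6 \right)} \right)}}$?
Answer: $2656380174$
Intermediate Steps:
$d{\left(H \right)} = 13 + H$
$A{\left(m \right)} = 39 + 3 m + 6 m^{2}$ ($A{\left(m \right)} = 3 \left(\left(m^{2} + m m\right) + \left(13 + m\right)\right) = 3 \left(\left(m^{2} + m^{2}\right) + \left(13 + m\right)\right) = 3 \left(2 m^{2} + \left(13 + m\right)\right) = 3 \left(13 + m + 2 m^{2}\right) = 39 + 3 m + 6 m^{2}$)
$f = \frac{1}{42378}$ ($f = \frac{1}{\left(-112\right) \left(-378\right) + \left(39 + 3 \left(-1\right) + 6 \left(-1\right)^{2}\right)} = \frac{1}{42336 + \left(39 - 3 + 6 \cdot 1\right)} = \frac{1}{42336 + \left(39 - 3 + 6\right)} = \frac{1}{42336 + 42} = \frac{1}{42378} \approx 2.3597 \cdot 10^{-5}$)
$\frac{62683}{f} = 62683 \frac{1}{\frac{1}{42378}} = 62683 \cdot 42378 = 2656380174$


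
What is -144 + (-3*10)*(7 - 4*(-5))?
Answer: -954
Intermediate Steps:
-144 + (-3*10)*(7 - 4*(-5)) = -144 - 30*(7 + 20) = -144 - 30*27 = -144 - 810 = -954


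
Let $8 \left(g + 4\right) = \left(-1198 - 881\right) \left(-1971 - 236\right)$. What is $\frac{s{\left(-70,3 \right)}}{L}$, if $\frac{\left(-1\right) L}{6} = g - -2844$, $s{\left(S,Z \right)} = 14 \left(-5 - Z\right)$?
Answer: $\frac{448}{13833219} \approx 3.2386 \cdot 10^{-5}$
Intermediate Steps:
$g = \frac{4588321}{8}$ ($g = -4 + \frac{\left(-1198 - 881\right) \left(-1971 - 236\right)}{8} = -4 + \frac{\left(-2079\right) \left(-2207\right)}{8} = -4 + \frac{1}{8} \cdot 4588353 = -4 + \frac{4588353}{8} = \frac{4588321}{8} \approx 5.7354 \cdot 10^{5}$)
$s{\left(S,Z \right)} = -70 - 14 Z$
$L = - \frac{13833219}{4}$ ($L = - 6 \left(\frac{4588321}{8} - -2844\right) = - 6 \left(\frac{4588321}{8} + 2844\right) = \left(-6\right) \frac{4611073}{8} = - \frac{13833219}{4} \approx -3.4583 \cdot 10^{6}$)
$\frac{s{\left(-70,3 \right)}}{L} = \frac{-70 - 42}{- \frac{13833219}{4}} = \left(-70 - 42\right) \left(- \frac{4}{13833219}\right) = \left(-112\right) \left(- \frac{4}{13833219}\right) = \frac{448}{13833219}$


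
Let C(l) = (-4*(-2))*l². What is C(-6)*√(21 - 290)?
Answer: 288*I*√269 ≈ 4723.6*I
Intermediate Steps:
C(l) = 8*l²
C(-6)*√(21 - 290) = (8*(-6)²)*√(21 - 290) = (8*36)*√(-269) = 288*(I*√269) = 288*I*√269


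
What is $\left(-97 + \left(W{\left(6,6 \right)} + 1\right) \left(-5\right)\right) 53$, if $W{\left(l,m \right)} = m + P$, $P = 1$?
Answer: $-7261$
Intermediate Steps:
$W{\left(l,m \right)} = 1 + m$ ($W{\left(l,m \right)} = m + 1 = 1 + m$)
$\left(-97 + \left(W{\left(6,6 \right)} + 1\right) \left(-5\right)\right) 53 = \left(-97 + \left(\left(1 + 6\right) + 1\right) \left(-5\right)\right) 53 = \left(-97 + \left(7 + 1\right) \left(-5\right)\right) 53 = \left(-97 + 8 \left(-5\right)\right) 53 = \left(-97 - 40\right) 53 = \left(-137\right) 53 = -7261$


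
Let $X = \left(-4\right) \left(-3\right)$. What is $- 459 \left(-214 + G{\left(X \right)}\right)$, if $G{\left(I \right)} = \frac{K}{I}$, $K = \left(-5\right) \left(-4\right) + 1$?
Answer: $\frac{389691}{4} \approx 97423.0$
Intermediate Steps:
$X = 12$
$K = 21$ ($K = 20 + 1 = 21$)
$G{\left(I \right)} = \frac{21}{I}$
$- 459 \left(-214 + G{\left(X \right)}\right) = - 459 \left(-214 + \frac{21}{12}\right) = - 459 \left(-214 + 21 \cdot \frac{1}{12}\right) = - 459 \left(-214 + \frac{7}{4}\right) = \left(-459\right) \left(- \frac{849}{4}\right) = \frac{389691}{4}$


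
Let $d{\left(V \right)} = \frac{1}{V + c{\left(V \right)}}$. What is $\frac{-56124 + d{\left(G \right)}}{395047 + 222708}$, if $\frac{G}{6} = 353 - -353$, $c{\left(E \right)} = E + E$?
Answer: $- \frac{713223791}{7850430540} \approx -0.090852$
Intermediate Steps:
$c{\left(E \right)} = 2 E$
$G = 4236$ ($G = 6 \left(353 - -353\right) = 6 \left(353 + 353\right) = 6 \cdot 706 = 4236$)
$d{\left(V \right)} = \frac{1}{3 V}$ ($d{\left(V \right)} = \frac{1}{V + 2 V} = \frac{1}{3 V}$)
$\frac{-56124 + d{\left(G \right)}}{395047 + 222708} = \frac{-56124 + \frac{1}{3 \cdot 4236}}{395047 + 222708} = \frac{-56124 + \frac{1}{3} \cdot \frac{1}{4236}}{617755} = \left(-56124 + \frac{1}{12708}\right) \frac{1}{617755} = \left(- \frac{713223791}{12708}\right) \frac{1}{617755} = - \frac{713223791}{7850430540}$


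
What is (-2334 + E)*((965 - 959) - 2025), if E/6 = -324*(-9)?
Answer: -30612078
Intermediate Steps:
E = 17496 (E = 6*(-324*(-9)) = 6*2916 = 17496)
(-2334 + E)*((965 - 959) - 2025) = (-2334 + 17496)*((965 - 959) - 2025) = 15162*(6 - 2025) = 15162*(-2019) = -30612078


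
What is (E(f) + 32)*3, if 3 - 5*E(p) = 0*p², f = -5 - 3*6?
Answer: 489/5 ≈ 97.800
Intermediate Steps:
f = -23 (f = -5 - 18 = -23)
E(p) = ⅗ (E(p) = ⅗ - 0*p² = ⅗ - ⅕*0 = ⅗ + 0 = ⅗)
(E(f) + 32)*3 = (⅗ + 32)*3 = (163/5)*3 = 489/5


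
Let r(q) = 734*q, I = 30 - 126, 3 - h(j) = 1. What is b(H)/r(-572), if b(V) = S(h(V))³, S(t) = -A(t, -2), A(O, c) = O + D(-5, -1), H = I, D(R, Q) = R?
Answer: -27/419848 ≈ -6.4309e-5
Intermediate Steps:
h(j) = 2 (h(j) = 3 - 1*1 = 3 - 1 = 2)
I = -96
H = -96
A(O, c) = -5 + O (A(O, c) = O - 5 = -5 + O)
S(t) = 5 - t (S(t) = -(-5 + t) = 5 - t)
b(V) = 27 (b(V) = (5 - 1*2)³ = (5 - 2)³ = 3³ = 27)
b(H)/r(-572) = 27/((734*(-572))) = 27/(-419848) = 27*(-1/419848) = -27/419848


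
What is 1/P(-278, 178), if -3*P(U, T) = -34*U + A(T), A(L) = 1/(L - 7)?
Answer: -513/1616293 ≈ -0.00031739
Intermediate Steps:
A(L) = 1/(-7 + L)
P(U, T) = -1/(3*(-7 + T)) + 34*U/3 (P(U, T) = -(-34*U + 1/(-7 + T))/3 = -(1/(-7 + T) - 34*U)/3 = -1/(3*(-7 + T)) + 34*U/3)
1/P(-278, 178) = 1/((-1 + 34*(-278)*(-7 + 178))/(3*(-7 + 178))) = 1/((1/3)*(-1 + 34*(-278)*171)/171) = 1/((1/3)*(1/171)*(-1 - 1616292)) = 1/((1/3)*(1/171)*(-1616293)) = 1/(-1616293/513) = -513/1616293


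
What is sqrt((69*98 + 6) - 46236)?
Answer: 2*I*sqrt(9867) ≈ 198.67*I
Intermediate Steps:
sqrt((69*98 + 6) - 46236) = sqrt((6762 + 6) - 46236) = sqrt(6768 - 46236) = sqrt(-39468) = 2*I*sqrt(9867)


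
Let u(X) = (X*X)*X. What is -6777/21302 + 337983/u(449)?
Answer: -606246525807/1928232521398 ≈ -0.31441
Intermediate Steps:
u(X) = X³ (u(X) = X²*X = X³)
-6777/21302 + 337983/u(449) = -6777/21302 + 337983/(449³) = -6777*1/21302 + 337983/90518849 = -6777/21302 + 337983*(1/90518849) = -6777/21302 + 337983/90518849 = -606246525807/1928232521398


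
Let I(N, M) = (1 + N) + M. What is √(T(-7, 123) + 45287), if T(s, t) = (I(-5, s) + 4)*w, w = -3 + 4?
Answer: 4*√2830 ≈ 212.79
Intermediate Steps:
I(N, M) = 1 + M + N
w = 1
T(s, t) = s (T(s, t) = ((1 + s - 5) + 4)*1 = ((-4 + s) + 4)*1 = s*1 = s)
√(T(-7, 123) + 45287) = √(-7 + 45287) = √45280 = 4*√2830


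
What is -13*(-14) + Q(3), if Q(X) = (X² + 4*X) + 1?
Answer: 204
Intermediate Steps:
Q(X) = 1 + X² + 4*X
-13*(-14) + Q(3) = -13*(-14) + (1 + 3² + 4*3) = 182 + (1 + 9 + 12) = 182 + 22 = 204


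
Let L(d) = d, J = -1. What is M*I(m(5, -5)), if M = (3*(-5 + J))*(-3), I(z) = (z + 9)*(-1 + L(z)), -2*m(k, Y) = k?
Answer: -2457/2 ≈ -1228.5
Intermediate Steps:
m(k, Y) = -k/2
I(z) = (-1 + z)*(9 + z) (I(z) = (z + 9)*(-1 + z) = (9 + z)*(-1 + z) = (-1 + z)*(9 + z))
M = 54 (M = (3*(-5 - 1))*(-3) = (3*(-6))*(-3) = -18*(-3) = 54)
M*I(m(5, -5)) = 54*(-9 + (-½*5)² + 8*(-½*5)) = 54*(-9 + (-5/2)² + 8*(-5/2)) = 54*(-9 + 25/4 - 20) = 54*(-91/4) = -2457/2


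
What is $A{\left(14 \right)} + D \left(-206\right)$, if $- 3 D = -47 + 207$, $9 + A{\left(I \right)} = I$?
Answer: $\frac{32975}{3} \approx 10992.0$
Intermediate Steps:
$A{\left(I \right)} = -9 + I$
$D = - \frac{160}{3}$ ($D = - \frac{-47 + 207}{3} = \left(- \frac{1}{3}\right) 160 = - \frac{160}{3} \approx -53.333$)
$A{\left(14 \right)} + D \left(-206\right) = \left(-9 + 14\right) - - \frac{32960}{3} = 5 + \frac{32960}{3} = \frac{32975}{3}$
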